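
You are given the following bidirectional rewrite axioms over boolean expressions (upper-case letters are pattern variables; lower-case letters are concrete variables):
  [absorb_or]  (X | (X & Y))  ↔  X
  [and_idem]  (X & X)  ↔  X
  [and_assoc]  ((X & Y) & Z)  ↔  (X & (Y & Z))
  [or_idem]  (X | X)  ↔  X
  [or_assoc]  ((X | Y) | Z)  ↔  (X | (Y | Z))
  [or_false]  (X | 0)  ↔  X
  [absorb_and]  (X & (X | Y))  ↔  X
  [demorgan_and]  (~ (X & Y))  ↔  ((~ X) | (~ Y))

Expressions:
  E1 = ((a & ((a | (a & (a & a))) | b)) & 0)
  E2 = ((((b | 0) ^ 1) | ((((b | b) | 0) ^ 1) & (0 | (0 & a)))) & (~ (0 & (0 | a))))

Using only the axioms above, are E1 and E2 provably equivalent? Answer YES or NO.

NO

The axioms are sound identities: if E1 ↔* E2 then E1 and E2 evaluate identically under any assignment.
Under a=0, b=0: E1 evaluates to 0, E2 to 1. Distinct ⇒ no rewrite sequence connects them.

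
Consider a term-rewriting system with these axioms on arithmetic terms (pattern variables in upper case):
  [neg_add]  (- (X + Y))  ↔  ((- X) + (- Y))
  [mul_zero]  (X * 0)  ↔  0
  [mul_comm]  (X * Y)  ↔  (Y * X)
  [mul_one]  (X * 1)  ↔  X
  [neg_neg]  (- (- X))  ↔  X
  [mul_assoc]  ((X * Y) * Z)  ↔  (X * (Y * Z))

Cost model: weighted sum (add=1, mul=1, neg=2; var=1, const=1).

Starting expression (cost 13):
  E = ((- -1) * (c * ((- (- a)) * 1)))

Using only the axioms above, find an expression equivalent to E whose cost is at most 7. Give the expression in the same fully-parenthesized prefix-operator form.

step 1: neg_neg (→) rewrites (- (- a)) into a, now ((- -1) * (c * (a * 1)))
step 2: mul_comm (→) rewrites (c * (a * 1)) into ((a * 1) * c), now ((- -1) * ((a * 1) * c))
step 3: mul_one (→) rewrites (a * 1) into a, reaching cost 7 (bound 7)

((- -1) * (a * c))   [cost 7]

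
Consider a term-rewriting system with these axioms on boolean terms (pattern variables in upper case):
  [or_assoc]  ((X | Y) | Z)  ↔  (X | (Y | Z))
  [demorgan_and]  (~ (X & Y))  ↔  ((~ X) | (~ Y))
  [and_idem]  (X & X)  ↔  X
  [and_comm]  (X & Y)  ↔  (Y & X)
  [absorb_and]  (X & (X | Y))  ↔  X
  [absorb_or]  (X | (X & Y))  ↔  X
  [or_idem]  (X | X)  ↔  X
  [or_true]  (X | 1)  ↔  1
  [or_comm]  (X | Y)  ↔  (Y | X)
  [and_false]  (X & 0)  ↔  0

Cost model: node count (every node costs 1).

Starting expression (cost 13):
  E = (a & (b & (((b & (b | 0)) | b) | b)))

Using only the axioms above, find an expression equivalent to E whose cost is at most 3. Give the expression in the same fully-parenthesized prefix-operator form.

(a & b)   [cost 3]

1. [absorb_and →] (b & (b | 0))  →  b;  E = (a & (b & ((b | b) | b)))
2. [or_idem →] (b | b)  →  b;  E = (a & (b & (b | b)))
3. [or_idem →] (b | b)  →  b;  E = (a & (b & b))
4. [and_idem →] (b & b)  →  b;  cost 3 ≤ 3, done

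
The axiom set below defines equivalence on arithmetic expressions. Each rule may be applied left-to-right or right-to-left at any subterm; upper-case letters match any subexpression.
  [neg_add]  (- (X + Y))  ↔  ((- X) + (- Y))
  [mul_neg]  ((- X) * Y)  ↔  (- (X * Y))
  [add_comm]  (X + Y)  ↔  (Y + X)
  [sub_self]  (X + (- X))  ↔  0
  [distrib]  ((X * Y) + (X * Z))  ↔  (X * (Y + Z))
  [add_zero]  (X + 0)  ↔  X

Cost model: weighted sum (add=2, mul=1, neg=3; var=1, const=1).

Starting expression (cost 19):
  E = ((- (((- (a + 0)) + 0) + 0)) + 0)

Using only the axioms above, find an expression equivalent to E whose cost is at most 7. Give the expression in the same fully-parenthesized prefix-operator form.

1. [add_zero →] (a + 0)  →  a;  E = ((- (((- a) + 0) + 0)) + 0)
2. [add_zero →] ((- a) + 0)  →  (- a);  E = ((- ((- a) + 0)) + 0)
3. [add_zero →] ((- ((- a) + 0)) + 0)  →  (- ((- a) + 0))
4. [add_zero →] ((- a) + 0)  →  (- a);  cost 7 ≤ 7, done

(- (- a))   [cost 7]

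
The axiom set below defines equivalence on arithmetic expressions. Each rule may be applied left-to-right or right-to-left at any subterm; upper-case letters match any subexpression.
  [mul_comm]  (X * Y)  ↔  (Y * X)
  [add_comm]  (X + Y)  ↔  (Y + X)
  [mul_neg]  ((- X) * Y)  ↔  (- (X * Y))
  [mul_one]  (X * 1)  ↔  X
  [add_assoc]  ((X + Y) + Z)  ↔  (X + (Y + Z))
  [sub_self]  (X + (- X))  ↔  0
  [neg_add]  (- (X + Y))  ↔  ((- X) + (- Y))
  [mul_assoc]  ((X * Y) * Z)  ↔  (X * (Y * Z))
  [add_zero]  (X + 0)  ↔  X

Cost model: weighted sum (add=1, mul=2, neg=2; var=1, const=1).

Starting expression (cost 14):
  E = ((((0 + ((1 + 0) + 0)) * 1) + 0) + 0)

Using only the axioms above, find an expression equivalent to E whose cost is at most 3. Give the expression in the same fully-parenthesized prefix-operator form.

(1 + 0)   [cost 3]

1. [add_zero →] (1 + 0)  →  1;  E = ((((0 + (1 + 0)) * 1) + 0) + 0)
2. [add_zero →] (((0 + (1 + 0)) * 1) + 0)  →  ((0 + (1 + 0)) * 1);  E = (((0 + (1 + 0)) * 1) + 0)
3. [add_zero →] (1 + 0)  →  1;  E = (((0 + 1) * 1) + 0)
4. [mul_comm →] ((0 + 1) * 1)  →  (1 * (0 + 1));  E = ((1 * (0 + 1)) + 0)
5. [add_comm →] (0 + 1)  →  (1 + 0);  E = ((1 * (1 + 0)) + 0)
6. [add_zero →] ((1 * (1 + 0)) + 0)  →  (1 * (1 + 0))
7. [mul_comm →] (1 * (1 + 0))  →  ((1 + 0) * 1)
8. [mul_one →] ((1 + 0) * 1)  →  (1 + 0);  cost 3 ≤ 3, done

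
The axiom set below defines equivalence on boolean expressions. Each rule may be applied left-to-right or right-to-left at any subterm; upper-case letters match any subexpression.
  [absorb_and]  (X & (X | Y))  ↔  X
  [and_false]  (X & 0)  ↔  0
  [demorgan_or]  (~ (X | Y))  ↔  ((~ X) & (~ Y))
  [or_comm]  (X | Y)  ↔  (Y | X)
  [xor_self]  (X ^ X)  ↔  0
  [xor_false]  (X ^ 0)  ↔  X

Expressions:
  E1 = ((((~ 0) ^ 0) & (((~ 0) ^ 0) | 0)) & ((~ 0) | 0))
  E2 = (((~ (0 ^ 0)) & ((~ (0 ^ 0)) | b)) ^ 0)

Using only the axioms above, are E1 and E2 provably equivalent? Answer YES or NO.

1. [absorb_and →] (((~ 0) ^ 0) & (((~ 0) ^ 0) | 0))  →  ((~ 0) ^ 0);  E1 = (((~ 0) ^ 0) & ((~ 0) | 0))
2. [xor_false →] ((~ 0) ^ 0)  →  (~ 0);  E1 = ((~ 0) & ((~ 0) | 0))
3. [absorb_and →] ((~ 0) & ((~ 0) | 0))  →  (~ 0)
4. [xor_false ←] 0  →  (0 ^ 0);  E1 = (~ (0 ^ 0))
5. [absorb_and ←] (~ (0 ^ 0))  →  ((~ (0 ^ 0)) & ((~ (0 ^ 0)) | b))
6. [xor_false ←] ((~ (0 ^ 0)) & ((~ (0 ^ 0)) | b))  →  (((~ (0 ^ 0)) & ((~ (0 ^ 0)) | b)) ^ 0);  this is E2

YES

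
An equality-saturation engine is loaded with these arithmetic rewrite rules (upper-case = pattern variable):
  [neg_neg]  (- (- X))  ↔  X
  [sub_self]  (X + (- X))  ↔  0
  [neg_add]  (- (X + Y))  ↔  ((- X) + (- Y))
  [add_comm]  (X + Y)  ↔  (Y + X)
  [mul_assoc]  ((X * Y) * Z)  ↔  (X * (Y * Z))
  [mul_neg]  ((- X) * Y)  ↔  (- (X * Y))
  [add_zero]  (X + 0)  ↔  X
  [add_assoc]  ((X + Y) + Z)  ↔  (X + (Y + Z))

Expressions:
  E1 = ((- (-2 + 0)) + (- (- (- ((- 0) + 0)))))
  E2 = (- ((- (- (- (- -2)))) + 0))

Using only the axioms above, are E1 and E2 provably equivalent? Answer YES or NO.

(1) ((- 0) + 0)  =[add_zero →]=  (- 0)    ⊢ ((- (-2 + 0)) + (- (- (- (- 0)))))
(2) (-2 + 0)  =[add_zero →]=  -2    ⊢ ((- -2) + (- (- (- (- 0)))))
(3) (- (- (- 0)))  =[neg_neg →]=  (- 0)    ⊢ ((- -2) + (- (- 0)))
(4) (- (- 0))  =[neg_neg →]=  0    ⊢ ((- -2) + 0)
(5) ((- -2) + 0)  =[add_zero →]=  (- -2)
(6) -2  =[add_zero ←]=  (-2 + 0)    ⊢ (- (-2 + 0))
(7) -2  =[neg_neg ←]=  (- (- -2))    ⊢ (- ((- (- -2)) + 0))
(8) -2  =[neg_neg ←]=  (- (- -2))    ⊢ E2

YES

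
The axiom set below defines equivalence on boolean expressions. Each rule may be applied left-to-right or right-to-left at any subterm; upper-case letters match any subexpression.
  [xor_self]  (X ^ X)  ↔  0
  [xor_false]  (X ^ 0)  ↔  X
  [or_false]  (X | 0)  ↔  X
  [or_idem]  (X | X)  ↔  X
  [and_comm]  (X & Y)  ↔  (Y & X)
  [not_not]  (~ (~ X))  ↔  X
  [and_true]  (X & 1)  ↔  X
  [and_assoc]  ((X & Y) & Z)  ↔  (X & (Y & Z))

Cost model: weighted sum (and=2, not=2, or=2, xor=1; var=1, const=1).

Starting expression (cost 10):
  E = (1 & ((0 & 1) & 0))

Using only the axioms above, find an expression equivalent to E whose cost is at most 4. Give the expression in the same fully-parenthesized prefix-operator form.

(0 & 0)   [cost 4]

1. [and_true →] (0 & 1)  →  0;  E = (1 & (0 & 0))
2. [and_comm →] (1 & (0 & 0))  →  ((0 & 0) & 1)
3. [and_true →] ((0 & 0) & 1)  →  (0 & 0);  cost 4 ≤ 4, done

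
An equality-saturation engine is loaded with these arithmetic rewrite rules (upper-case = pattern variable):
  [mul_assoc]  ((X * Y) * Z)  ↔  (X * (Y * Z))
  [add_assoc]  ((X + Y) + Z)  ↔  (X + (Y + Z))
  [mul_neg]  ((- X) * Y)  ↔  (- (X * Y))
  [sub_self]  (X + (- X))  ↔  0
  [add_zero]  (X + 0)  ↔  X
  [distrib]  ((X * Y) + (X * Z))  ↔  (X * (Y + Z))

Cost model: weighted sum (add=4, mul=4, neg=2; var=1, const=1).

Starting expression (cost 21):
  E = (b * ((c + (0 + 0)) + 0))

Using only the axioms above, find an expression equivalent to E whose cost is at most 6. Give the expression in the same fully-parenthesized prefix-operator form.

step 1: add_zero (→) rewrites (0 + 0) into 0, now (b * ((c + 0) + 0))
step 2: add_zero (→) rewrites ((c + 0) + 0) into (c + 0), now (b * (c + 0))
step 3: add_zero (→) rewrites (c + 0) into c, reaching cost 6 (bound 6)

(b * c)   [cost 6]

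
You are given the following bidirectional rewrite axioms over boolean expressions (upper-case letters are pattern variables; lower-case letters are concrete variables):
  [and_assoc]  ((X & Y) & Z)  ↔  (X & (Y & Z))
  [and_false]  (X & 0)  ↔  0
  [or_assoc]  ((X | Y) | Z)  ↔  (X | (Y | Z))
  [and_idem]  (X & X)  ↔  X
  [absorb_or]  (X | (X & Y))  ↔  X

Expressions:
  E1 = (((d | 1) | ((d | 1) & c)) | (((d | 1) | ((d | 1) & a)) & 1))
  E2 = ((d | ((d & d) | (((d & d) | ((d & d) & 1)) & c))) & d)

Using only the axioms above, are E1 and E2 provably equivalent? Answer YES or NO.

NO

Every axiom is a valid identity, so a rewrite proof would force E1 and E2 to agree under every assignment.
At a=0, c=0, d=0: E1 = 1 but E2 = 0; they differ, so no derivation exists.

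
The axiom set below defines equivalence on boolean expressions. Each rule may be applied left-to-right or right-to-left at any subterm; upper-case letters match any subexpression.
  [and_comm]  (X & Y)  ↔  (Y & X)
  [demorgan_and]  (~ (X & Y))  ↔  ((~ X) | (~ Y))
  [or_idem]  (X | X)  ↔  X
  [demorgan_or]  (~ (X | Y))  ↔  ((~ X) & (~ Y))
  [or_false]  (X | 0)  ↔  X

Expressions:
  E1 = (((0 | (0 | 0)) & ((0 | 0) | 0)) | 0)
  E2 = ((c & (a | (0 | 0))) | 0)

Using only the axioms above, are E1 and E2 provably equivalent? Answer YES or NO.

NO

All listed rules preserve value, hence provable equivalence implies equal values everywhere; look for a separating assignment.
a=1, c=1 gives E1 ↦ 0, E2 ↦ 1; values differ ⇒ not provably equivalent.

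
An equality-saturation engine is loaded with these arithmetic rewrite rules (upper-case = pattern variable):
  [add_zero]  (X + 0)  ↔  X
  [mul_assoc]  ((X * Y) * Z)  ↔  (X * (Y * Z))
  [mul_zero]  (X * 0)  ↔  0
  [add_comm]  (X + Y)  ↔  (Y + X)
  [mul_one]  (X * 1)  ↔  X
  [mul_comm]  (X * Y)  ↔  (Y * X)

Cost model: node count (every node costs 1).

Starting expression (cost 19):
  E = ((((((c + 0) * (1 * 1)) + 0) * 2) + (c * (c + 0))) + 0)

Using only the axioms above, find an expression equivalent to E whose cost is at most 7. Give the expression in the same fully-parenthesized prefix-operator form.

(1) ((((((c + 0) * (1 * 1)) + 0) * 2) + (c * (c + 0))) + 0)  =[add_zero →]=  (((((c + 0) * (1 * 1)) + 0) * 2) + (c * (c + 0)))
(2) (1 * 1)  =[mul_one →]=  1    ⊢ (((((c + 0) * 1) + 0) * 2) + (c * (c + 0)))
(3) ((c + 0) * 1)  =[mul_one →]=  (c + 0)    ⊢ ((((c + 0) + 0) * 2) + (c * (c + 0)))
(4) (c + 0)  =[add_zero →]=  c    ⊢ ((((c + 0) + 0) * 2) + (c * c))
(5) (c + 0)  =[add_zero →]=  c    ⊢ (((c + 0) * 2) + (c * c))
(6) (c + 0)  =[add_zero →]=  c    ⊢ cost 7, within 7

((c * 2) + (c * c))   [cost 7]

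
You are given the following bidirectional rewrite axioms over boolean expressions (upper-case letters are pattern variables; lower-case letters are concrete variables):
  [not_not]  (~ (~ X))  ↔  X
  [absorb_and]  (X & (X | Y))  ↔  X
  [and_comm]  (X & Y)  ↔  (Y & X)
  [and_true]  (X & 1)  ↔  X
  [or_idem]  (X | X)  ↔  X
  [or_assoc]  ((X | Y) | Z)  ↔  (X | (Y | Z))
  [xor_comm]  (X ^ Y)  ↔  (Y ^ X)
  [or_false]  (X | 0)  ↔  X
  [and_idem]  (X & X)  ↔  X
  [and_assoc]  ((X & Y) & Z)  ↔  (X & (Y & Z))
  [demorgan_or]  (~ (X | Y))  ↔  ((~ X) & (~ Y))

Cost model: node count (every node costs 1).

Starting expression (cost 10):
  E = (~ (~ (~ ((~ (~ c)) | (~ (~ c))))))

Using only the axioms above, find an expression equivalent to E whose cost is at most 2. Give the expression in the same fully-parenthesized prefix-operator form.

(~ c)   [cost 2]

step 1: not_not (→) rewrites (~ (~ (~ ((~ (~ c)) | (~ (~ c)))))) into (~ ((~ (~ c)) | (~ (~ c))))
step 2: or_idem (→) rewrites ((~ (~ c)) | (~ (~ c))) into (~ (~ c)), now (~ (~ (~ c)))
step 3: not_not (→) rewrites (~ (~ (~ c))) into (~ c), reaching cost 2 (bound 2)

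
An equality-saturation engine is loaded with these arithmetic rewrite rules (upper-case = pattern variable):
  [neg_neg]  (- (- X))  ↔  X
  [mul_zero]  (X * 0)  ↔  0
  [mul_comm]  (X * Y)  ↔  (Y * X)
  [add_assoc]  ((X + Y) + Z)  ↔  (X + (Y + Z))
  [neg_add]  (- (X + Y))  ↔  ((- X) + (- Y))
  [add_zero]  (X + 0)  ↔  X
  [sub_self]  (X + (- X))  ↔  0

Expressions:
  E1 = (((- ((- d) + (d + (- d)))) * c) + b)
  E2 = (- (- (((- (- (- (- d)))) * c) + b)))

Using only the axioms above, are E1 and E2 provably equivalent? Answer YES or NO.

YES

(1) (d + (- d))  =[sub_self →]=  0    ⊢ (((- ((- d) + 0)) * c) + b)
(2) ((- d) + 0)  =[add_zero →]=  (- d)    ⊢ (((- (- d)) * c) + b)
(3) (- (- d))  =[neg_neg →]=  d    ⊢ ((d * c) + b)
(4) ((d * c) + b)  =[neg_neg ←]=  (- (- ((d * c) + b)))
(5) d  =[neg_neg ←]=  (- (- d))    ⊢ (- (- (((- (- d)) * c) + b)))
(6) (- d)  =[neg_neg ←]=  (- (- (- d)))    ⊢ E2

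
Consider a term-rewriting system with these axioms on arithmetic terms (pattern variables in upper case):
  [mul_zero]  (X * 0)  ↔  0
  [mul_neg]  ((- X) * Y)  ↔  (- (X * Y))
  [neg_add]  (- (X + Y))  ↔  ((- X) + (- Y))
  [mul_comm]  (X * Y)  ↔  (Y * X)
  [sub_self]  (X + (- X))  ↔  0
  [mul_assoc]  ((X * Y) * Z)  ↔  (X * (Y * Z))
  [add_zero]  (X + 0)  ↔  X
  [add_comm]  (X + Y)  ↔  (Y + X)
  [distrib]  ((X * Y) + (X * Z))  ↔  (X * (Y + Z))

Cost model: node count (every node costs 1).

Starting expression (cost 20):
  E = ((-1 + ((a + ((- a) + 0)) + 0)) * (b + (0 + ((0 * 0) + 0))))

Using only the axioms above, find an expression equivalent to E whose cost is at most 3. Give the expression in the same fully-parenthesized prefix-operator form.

(-1 * b)   [cost 3]

(1) ((- a) + 0)  =[add_zero →]=  (- a)    ⊢ ((-1 + ((a + (- a)) + 0)) * (b + (0 + ((0 * 0) + 0))))
(2) ((0 * 0) + 0)  =[add_zero →]=  (0 * 0)    ⊢ ((-1 + ((a + (- a)) + 0)) * (b + (0 + (0 * 0))))
(3) (a + (- a))  =[sub_self →]=  0    ⊢ ((-1 + (0 + 0)) * (b + (0 + (0 * 0))))
(4) (0 * 0)  =[mul_zero →]=  0    ⊢ ((-1 + (0 + 0)) * (b + (0 + 0)))
(5) (0 + 0)  =[add_zero →]=  0    ⊢ ((-1 + (0 + 0)) * (b + 0))
(6) (0 + 0)  =[add_zero →]=  0    ⊢ ((-1 + 0) * (b + 0))
(7) (b + 0)  =[add_zero →]=  b    ⊢ ((-1 + 0) * b)
(8) (-1 + 0)  =[add_zero →]=  -1    ⊢ cost 3, within 3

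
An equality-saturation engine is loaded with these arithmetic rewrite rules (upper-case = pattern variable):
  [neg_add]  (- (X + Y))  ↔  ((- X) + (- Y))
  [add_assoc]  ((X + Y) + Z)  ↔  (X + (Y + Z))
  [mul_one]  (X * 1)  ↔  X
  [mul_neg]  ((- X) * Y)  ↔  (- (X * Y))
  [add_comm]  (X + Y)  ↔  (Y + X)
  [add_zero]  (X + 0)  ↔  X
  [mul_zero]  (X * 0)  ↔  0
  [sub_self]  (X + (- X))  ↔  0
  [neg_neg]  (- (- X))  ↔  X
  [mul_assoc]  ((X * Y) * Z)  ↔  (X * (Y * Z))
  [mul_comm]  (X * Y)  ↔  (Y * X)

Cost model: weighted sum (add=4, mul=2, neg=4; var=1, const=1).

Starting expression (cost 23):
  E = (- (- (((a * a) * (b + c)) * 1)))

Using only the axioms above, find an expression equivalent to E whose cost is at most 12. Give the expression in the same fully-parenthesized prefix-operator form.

step 1: mul_one (→) rewrites (((a * a) * (b + c)) * 1) into ((a * a) * (b + c)), now (- (- ((a * a) * (b + c))))
step 2: neg_neg (→) rewrites (- (- ((a * a) * (b + c)))) into ((a * a) * (b + c)), reaching cost 12 (bound 12)

((a * a) * (b + c))   [cost 12]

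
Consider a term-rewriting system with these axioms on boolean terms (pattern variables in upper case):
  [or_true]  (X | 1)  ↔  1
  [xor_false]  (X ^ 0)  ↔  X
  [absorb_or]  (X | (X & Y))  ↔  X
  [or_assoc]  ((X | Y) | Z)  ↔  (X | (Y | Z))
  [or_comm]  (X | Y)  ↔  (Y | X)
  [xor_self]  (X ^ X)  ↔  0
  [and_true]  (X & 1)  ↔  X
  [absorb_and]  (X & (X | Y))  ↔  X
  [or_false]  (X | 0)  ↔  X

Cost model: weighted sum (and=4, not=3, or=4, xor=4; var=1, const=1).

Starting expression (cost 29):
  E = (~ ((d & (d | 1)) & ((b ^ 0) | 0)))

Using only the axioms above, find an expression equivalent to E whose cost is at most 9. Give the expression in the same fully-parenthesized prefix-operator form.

(~ (d & b))   [cost 9]

step 1: or_false (→) rewrites ((b ^ 0) | 0) into (b ^ 0), now (~ ((d & (d | 1)) & (b ^ 0)))
step 2: xor_false (→) rewrites (b ^ 0) into b, now (~ ((d & (d | 1)) & b))
step 3: absorb_and (→) rewrites (d & (d | 1)) into d, reaching cost 9 (bound 9)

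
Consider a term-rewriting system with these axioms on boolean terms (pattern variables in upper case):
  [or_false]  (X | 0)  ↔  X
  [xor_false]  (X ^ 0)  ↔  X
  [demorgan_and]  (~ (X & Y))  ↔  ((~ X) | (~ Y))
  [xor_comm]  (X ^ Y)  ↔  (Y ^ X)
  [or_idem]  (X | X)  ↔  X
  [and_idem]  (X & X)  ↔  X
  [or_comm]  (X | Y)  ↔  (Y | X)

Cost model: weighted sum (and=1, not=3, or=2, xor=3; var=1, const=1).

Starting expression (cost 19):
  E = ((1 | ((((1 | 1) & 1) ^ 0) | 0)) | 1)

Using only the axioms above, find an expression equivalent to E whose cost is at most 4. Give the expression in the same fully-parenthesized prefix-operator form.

(1 | 1)   [cost 4]

1. [or_idem →] (1 | 1)  →  1;  E = ((1 | (((1 & 1) ^ 0) | 0)) | 1)
2. [or_false →] (((1 & 1) ^ 0) | 0)  →  ((1 & 1) ^ 0);  E = ((1 | ((1 & 1) ^ 0)) | 1)
3. [and_idem →] (1 & 1)  →  1;  E = ((1 | (1 ^ 0)) | 1)
4. [xor_false →] (1 ^ 0)  →  1;  E = ((1 | 1) | 1)
5. [or_idem →] (1 | 1)  →  1;  cost 4 ≤ 4, done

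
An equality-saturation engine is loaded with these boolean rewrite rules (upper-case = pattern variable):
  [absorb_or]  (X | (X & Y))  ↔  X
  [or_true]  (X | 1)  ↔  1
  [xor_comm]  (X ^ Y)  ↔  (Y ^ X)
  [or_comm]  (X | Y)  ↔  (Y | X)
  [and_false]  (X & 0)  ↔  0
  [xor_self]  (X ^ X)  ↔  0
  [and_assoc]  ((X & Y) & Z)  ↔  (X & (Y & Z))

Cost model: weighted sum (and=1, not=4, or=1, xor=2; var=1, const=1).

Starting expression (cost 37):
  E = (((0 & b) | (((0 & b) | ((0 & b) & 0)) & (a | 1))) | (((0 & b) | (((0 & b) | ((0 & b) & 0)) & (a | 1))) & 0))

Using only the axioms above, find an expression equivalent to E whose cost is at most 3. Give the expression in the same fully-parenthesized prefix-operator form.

step 1: absorb_or (→) rewrites (((0 & b) | (((0 & b) | ((0 & b) & 0)) & (a | 1))) | (((0 & b) | (((0 & b) | ((0 & b) & 0)) & (a | 1))) & 0)) into ((0 & b) | (((0 & b) | ((0 & b) & 0)) & (a | 1)))
step 2: or_true (→) rewrites (a | 1) into 1, now ((0 & b) | (((0 & b) | ((0 & b) & 0)) & 1))
step 3: absorb_or (→) rewrites ((0 & b) | ((0 & b) & 0)) into (0 & b), now ((0 & b) | ((0 & b) & 1))
step 4: absorb_or (→) rewrites ((0 & b) | ((0 & b) & 1)) into (0 & b), reaching cost 3 (bound 3)

(0 & b)   [cost 3]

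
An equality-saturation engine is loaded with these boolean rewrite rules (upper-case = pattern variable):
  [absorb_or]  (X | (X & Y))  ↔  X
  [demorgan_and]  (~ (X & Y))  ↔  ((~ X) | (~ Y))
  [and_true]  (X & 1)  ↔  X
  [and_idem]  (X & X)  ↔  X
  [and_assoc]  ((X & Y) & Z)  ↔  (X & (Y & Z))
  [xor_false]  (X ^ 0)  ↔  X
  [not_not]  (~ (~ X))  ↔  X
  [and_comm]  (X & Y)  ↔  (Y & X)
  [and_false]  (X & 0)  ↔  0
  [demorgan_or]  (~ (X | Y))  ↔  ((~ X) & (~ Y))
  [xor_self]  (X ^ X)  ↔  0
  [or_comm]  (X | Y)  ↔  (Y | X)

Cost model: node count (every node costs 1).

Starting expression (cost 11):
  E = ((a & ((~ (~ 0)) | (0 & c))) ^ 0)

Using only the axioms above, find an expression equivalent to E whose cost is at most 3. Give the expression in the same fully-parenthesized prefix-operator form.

(a & 0)   [cost 3]

step 1: not_not (→) rewrites (~ (~ 0)) into 0, now ((a & (0 | (0 & c))) ^ 0)
step 2: xor_false (→) rewrites ((a & (0 | (0 & c))) ^ 0) into (a & (0 | (0 & c)))
step 3: absorb_or (→) rewrites (0 | (0 & c)) into 0, reaching cost 3 (bound 3)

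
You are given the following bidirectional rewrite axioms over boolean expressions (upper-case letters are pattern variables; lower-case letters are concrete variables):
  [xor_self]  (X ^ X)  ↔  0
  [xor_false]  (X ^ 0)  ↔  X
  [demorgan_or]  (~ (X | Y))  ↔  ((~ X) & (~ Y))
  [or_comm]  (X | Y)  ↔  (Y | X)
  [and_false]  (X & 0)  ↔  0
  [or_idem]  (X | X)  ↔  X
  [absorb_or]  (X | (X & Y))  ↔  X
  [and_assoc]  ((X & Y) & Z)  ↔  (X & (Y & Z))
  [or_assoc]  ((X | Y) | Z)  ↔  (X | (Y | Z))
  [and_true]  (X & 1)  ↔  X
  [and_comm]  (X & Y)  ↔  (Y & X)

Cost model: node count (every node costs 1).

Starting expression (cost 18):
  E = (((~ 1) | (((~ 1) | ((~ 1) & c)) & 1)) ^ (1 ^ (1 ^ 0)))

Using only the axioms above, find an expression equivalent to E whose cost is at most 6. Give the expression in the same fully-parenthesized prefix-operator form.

((~ 1) ^ (1 ^ 1))   [cost 6]

(1) ((~ 1) | ((~ 1) & c))  =[absorb_or →]=  (~ 1)    ⊢ (((~ 1) | ((~ 1) & 1)) ^ (1 ^ (1 ^ 0)))
(2) ((~ 1) | ((~ 1) & 1))  =[absorb_or →]=  (~ 1)    ⊢ ((~ 1) ^ (1 ^ (1 ^ 0)))
(3) (1 ^ 0)  =[xor_false →]=  1    ⊢ cost 6, within 6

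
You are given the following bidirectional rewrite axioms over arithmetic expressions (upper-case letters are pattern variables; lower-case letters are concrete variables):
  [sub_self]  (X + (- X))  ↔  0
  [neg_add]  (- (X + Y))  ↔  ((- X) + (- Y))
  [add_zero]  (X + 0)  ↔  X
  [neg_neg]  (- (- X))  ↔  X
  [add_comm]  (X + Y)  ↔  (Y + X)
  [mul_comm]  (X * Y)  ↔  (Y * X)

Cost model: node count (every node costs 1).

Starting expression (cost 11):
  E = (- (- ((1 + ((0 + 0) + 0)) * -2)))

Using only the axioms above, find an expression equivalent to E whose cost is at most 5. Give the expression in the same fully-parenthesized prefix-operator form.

((1 + 0) * -2)   [cost 5]

(1) (- (- ((1 + ((0 + 0) + 0)) * -2)))  =[neg_neg →]=  ((1 + ((0 + 0) + 0)) * -2)
(2) ((0 + 0) + 0)  =[add_zero →]=  (0 + 0)    ⊢ ((1 + (0 + 0)) * -2)
(3) (0 + 0)  =[add_zero →]=  0    ⊢ cost 5, within 5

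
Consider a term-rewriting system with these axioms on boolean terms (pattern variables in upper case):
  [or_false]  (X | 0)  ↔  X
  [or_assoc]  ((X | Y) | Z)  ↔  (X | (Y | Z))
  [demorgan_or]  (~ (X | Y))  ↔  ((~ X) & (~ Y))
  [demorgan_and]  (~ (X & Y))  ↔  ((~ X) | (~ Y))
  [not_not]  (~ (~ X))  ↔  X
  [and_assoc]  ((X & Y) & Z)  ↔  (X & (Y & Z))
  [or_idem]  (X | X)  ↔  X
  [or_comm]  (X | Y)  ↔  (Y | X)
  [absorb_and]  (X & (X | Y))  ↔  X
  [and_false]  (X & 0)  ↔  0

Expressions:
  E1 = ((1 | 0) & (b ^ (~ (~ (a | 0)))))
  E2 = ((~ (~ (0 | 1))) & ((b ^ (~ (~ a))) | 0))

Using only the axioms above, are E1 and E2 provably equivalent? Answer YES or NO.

1. [not_not →] (~ (~ (a | 0)))  →  (a | 0);  E1 = ((1 | 0) & (b ^ (a | 0)))
2. [or_false →] (1 | 0)  →  1;  E1 = (1 & (b ^ (a | 0)))
3. [or_false →] (a | 0)  →  a;  E1 = (1 & (b ^ a))
4. [not_not ←] a  →  (~ (~ a));  E1 = (1 & (b ^ (~ (~ a))))
5. [or_false ←] 1  →  (1 | 0);  E1 = ((1 | 0) & (b ^ (~ (~ a))))
6. [or_comm →] (1 | 0)  →  (0 | 1);  E1 = ((0 | 1) & (b ^ (~ (~ a))))
7. [not_not ←] (0 | 1)  →  (~ (~ (0 | 1)));  E1 = ((~ (~ (0 | 1))) & (b ^ (~ (~ a))))
8. [or_false ←] (b ^ (~ (~ a)))  →  ((b ^ (~ (~ a))) | 0);  this is E2

YES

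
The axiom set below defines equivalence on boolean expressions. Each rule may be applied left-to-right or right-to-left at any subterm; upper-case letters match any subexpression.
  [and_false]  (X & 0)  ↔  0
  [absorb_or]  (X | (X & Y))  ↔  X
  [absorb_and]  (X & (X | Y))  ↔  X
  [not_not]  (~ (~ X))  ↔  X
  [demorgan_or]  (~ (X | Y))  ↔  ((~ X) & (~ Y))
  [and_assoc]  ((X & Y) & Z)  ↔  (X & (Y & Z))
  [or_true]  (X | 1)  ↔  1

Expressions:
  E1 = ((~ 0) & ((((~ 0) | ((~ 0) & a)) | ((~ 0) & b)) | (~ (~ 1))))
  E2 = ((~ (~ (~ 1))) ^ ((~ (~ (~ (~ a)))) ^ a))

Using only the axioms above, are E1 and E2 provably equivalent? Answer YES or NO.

Every axiom is a valid identity, so a rewrite proof would force E1 and E2 to agree under every assignment.
At a=0, b=0: E1 = 1 but E2 = 0; they differ, so no derivation exists.

NO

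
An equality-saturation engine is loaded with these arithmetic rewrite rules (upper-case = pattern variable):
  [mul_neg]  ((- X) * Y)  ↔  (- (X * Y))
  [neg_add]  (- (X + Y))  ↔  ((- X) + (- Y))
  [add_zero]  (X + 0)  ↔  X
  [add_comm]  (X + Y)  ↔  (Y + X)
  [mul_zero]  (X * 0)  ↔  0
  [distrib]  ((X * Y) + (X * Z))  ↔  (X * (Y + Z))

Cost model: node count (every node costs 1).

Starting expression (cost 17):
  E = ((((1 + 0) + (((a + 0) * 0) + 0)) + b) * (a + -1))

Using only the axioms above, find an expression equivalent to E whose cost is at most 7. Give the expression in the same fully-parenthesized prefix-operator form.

1. [add_zero →] (((a + 0) * 0) + 0)  →  ((a + 0) * 0);  E = ((((1 + 0) + ((a + 0) * 0)) + b) * (a + -1))
2. [add_zero →] (a + 0)  →  a;  E = ((((1 + 0) + (a * 0)) + b) * (a + -1))
3. [add_zero →] (1 + 0)  →  1;  E = (((1 + (a * 0)) + b) * (a + -1))
4. [mul_zero →] (a * 0)  →  0;  E = (((1 + 0) + b) * (a + -1))
5. [add_zero →] (1 + 0)  →  1;  cost 7 ≤ 7, done

((1 + b) * (a + -1))   [cost 7]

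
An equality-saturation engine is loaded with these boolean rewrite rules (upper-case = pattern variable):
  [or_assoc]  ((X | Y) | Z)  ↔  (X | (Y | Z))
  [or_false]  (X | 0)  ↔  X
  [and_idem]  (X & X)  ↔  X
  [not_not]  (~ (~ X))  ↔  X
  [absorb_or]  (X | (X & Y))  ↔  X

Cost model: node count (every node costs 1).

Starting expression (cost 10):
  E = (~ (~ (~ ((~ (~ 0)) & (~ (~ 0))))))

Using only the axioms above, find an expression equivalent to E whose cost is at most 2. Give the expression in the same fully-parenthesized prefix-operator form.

step 1: and_idem (→) rewrites ((~ (~ 0)) & (~ (~ 0))) into (~ (~ 0)), now (~ (~ (~ (~ (~ 0)))))
step 2: not_not (→) rewrites (~ (~ (~ 0))) into (~ 0), now (~ (~ (~ 0)))
step 3: not_not (→) rewrites (~ (~ (~ 0))) into (~ 0), reaching cost 2 (bound 2)

(~ 0)   [cost 2]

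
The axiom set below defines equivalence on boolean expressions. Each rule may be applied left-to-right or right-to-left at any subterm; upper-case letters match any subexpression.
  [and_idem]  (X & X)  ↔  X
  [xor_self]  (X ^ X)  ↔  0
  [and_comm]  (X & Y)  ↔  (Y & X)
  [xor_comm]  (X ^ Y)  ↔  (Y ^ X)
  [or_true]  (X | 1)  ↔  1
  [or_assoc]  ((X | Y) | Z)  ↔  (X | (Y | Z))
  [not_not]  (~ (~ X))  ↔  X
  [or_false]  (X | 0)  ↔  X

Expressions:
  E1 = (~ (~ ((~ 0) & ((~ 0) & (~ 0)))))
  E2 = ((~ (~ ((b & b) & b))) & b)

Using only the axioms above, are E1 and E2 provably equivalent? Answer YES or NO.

NO

Every axiom is a valid identity, so a rewrite proof would force E1 and E2 to agree under every assignment.
At b=0: E1 = 1 but E2 = 0; they differ, so no derivation exists.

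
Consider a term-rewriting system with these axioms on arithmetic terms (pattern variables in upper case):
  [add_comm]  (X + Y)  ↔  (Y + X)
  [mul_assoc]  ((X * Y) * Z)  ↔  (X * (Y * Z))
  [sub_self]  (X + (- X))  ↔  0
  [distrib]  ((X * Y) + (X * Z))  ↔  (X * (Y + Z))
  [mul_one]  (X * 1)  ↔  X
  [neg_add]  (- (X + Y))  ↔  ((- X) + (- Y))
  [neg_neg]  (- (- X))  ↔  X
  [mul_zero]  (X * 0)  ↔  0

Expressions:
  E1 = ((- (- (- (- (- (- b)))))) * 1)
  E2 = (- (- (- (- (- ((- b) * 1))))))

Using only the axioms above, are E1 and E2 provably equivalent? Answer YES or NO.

(1) (- (- (- (- b))))  =[neg_neg →]=  (- (- b))    ⊢ ((- (- (- (- b)))) * 1)
(2) (- (- (- (- b))))  =[neg_neg →]=  (- (- b))    ⊢ ((- (- b)) * 1)
(3) ((- (- b)) * 1)  =[mul_one →]=  (- (- b))
(4) b  =[neg_neg ←]=  (- (- b))    ⊢ (- (- (- (- b))))
(5) (- b)  =[mul_one ←]=  ((- b) * 1)    ⊢ (- (- (- ((- b) * 1))))
(6) ((- b) * 1)  =[neg_neg ←]=  (- (- ((- b) * 1)))    ⊢ E2

YES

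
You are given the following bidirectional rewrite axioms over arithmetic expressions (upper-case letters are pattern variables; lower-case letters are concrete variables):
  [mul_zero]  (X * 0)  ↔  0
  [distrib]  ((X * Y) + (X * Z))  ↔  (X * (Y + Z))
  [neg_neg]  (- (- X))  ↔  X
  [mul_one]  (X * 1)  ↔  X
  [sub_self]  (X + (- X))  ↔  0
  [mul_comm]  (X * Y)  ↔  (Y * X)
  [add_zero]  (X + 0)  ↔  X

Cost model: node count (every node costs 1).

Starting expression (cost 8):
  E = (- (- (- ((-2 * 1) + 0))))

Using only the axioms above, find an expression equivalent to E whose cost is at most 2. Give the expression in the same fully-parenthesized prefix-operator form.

1. [neg_neg →] (- (- ((-2 * 1) + 0)))  →  ((-2 * 1) + 0);  E = (- ((-2 * 1) + 0))
2. [add_zero →] ((-2 * 1) + 0)  →  (-2 * 1);  E = (- (-2 * 1))
3. [mul_one →] (-2 * 1)  →  -2;  cost 2 ≤ 2, done

(- -2)   [cost 2]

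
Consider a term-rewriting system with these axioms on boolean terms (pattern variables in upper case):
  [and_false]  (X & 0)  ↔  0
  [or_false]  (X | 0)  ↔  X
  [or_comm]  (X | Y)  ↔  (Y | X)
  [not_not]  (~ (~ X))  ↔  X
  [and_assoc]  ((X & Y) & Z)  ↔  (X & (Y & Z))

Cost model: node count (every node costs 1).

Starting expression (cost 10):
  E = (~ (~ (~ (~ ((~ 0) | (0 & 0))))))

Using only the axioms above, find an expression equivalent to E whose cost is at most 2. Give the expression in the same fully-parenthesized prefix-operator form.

step 1: not_not (→) rewrites (~ (~ (~ (~ ((~ 0) | (0 & 0)))))) into (~ (~ ((~ 0) | (0 & 0))))
step 2: and_false (→) rewrites (0 & 0) into 0, now (~ (~ ((~ 0) | 0)))
step 3: or_false (→) rewrites ((~ 0) | 0) into (~ 0), now (~ (~ (~ 0)))
step 4: not_not (→) rewrites (~ (~ (~ 0))) into (~ 0), reaching cost 2 (bound 2)

(~ 0)   [cost 2]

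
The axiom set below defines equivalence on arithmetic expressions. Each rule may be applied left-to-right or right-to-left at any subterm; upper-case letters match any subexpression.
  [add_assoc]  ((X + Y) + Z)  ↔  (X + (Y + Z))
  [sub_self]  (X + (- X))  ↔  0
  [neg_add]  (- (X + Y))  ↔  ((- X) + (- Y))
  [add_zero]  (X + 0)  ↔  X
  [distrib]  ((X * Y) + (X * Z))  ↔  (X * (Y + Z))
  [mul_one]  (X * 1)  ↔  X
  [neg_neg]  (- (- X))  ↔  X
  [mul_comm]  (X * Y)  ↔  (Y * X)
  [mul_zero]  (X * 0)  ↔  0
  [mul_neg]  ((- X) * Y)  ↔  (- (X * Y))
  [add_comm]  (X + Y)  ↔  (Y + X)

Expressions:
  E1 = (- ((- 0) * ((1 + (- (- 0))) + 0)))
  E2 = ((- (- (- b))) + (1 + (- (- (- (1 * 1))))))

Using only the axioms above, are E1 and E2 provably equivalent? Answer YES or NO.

NO

Every axiom is a valid identity, so a rewrite proof would force E1 and E2 to agree under every assignment.
At b=1: E1 = 0 but E2 = -1; they differ, so no derivation exists.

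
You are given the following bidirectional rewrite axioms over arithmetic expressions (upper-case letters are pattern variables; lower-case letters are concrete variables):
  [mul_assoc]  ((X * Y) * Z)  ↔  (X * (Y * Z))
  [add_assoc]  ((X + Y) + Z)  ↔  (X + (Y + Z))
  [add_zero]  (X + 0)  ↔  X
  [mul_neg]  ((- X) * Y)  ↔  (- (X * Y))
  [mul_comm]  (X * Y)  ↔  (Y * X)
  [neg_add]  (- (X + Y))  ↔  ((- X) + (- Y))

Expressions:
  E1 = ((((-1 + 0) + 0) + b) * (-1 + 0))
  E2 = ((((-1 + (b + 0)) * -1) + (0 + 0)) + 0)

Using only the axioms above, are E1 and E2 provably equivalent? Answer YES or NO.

(1) ((-1 + 0) + 0)  =[add_zero →]=  (-1 + 0)    ⊢ (((-1 + 0) + b) * (-1 + 0))
(2) (-1 + 0)  =[add_zero →]=  -1    ⊢ ((-1 + b) * (-1 + 0))
(3) (-1 + 0)  =[add_zero →]=  -1    ⊢ ((-1 + b) * -1)
(4) ((-1 + b) * -1)  =[add_zero ←]=  (((-1 + b) * -1) + 0)
(5) ((-1 + b) * -1)  =[add_zero ←]=  (((-1 + b) * -1) + 0)    ⊢ ((((-1 + b) * -1) + 0) + 0)
(6) 0  =[add_zero ←]=  (0 + 0)    ⊢ ((((-1 + b) * -1) + (0 + 0)) + 0)
(7) b  =[add_zero ←]=  (b + 0)    ⊢ E2

YES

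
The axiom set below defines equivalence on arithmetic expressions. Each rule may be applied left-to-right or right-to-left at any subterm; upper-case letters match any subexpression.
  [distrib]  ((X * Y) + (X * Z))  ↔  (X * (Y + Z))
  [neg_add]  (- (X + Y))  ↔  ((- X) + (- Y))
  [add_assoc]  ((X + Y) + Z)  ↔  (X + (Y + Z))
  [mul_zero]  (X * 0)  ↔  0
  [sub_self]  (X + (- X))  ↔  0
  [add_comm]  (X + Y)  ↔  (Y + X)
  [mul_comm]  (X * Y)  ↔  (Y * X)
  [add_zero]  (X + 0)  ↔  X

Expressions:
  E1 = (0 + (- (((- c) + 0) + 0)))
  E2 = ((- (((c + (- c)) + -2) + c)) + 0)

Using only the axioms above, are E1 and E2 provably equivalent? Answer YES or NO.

NO

The axioms are sound identities: if E1 ↔* E2 then E1 and E2 evaluate identically under any assignment.
Under c=0: E1 evaluates to 0, E2 to 2. Distinct ⇒ no rewrite sequence connects them.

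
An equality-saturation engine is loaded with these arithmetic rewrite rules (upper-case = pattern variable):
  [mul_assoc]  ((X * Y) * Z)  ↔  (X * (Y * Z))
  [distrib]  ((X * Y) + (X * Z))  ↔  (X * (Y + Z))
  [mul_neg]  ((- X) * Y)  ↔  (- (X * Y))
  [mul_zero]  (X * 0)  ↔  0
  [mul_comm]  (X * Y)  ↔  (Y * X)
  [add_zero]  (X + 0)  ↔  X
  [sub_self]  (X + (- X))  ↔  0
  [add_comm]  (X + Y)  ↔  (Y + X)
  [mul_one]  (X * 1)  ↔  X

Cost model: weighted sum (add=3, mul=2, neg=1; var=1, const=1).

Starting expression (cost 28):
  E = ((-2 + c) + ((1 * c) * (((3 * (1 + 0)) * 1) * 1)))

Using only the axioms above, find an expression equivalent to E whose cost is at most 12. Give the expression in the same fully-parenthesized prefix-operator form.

((c + -2) + (c * 3))   [cost 12]

step 1: add_zero (→) rewrites (1 + 0) into 1, now ((-2 + c) + ((1 * c) * (((3 * 1) * 1) * 1)))
step 2: mul_comm (→) rewrites (1 * c) into (c * 1), now ((-2 + c) + ((c * 1) * (((3 * 1) * 1) * 1)))
step 3: add_comm (→) rewrites (-2 + c) into (c + -2), now ((c + -2) + ((c * 1) * (((3 * 1) * 1) * 1)))
step 4: mul_one (→) rewrites (3 * 1) into 3, now ((c + -2) + ((c * 1) * ((3 * 1) * 1)))
step 5: mul_one (→) rewrites (3 * 1) into 3, now ((c + -2) + ((c * 1) * (3 * 1)))
step 6: mul_one (→) rewrites (c * 1) into c, now ((c + -2) + (c * (3 * 1)))
step 7: mul_one (→) rewrites (3 * 1) into 3, reaching cost 12 (bound 12)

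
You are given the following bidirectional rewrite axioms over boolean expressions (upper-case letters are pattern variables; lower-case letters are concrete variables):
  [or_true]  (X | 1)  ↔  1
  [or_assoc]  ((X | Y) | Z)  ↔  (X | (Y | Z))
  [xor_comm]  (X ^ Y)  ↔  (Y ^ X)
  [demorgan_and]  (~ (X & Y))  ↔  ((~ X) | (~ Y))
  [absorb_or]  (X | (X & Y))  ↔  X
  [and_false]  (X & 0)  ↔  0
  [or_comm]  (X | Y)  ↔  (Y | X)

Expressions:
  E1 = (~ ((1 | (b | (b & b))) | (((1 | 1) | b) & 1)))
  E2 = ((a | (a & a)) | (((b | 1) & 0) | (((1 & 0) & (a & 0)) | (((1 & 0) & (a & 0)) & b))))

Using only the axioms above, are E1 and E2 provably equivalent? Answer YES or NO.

NO

The axioms are sound identities: if E1 ↔* E2 then E1 and E2 evaluate identically under any assignment.
Under a=1, b=0: E1 evaluates to 0, E2 to 1. Distinct ⇒ no rewrite sequence connects them.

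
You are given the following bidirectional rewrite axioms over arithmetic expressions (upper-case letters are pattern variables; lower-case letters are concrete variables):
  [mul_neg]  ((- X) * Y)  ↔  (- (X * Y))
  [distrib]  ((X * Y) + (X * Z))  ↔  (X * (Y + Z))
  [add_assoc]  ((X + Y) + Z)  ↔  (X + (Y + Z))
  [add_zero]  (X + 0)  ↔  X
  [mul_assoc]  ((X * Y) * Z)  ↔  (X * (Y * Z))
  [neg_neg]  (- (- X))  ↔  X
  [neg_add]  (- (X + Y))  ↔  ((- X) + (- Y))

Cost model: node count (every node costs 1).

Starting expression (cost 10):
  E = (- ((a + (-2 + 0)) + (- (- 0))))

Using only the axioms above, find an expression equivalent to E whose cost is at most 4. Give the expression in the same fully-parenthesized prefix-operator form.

(- (a + -2))   [cost 4]

step 1: neg_neg (→) rewrites (- (- 0)) into 0, now (- ((a + (-2 + 0)) + 0))
step 2: add_zero (→) rewrites (-2 + 0) into -2, now (- ((a + -2) + 0))
step 3: add_zero (→) rewrites ((a + -2) + 0) into (a + -2), reaching cost 4 (bound 4)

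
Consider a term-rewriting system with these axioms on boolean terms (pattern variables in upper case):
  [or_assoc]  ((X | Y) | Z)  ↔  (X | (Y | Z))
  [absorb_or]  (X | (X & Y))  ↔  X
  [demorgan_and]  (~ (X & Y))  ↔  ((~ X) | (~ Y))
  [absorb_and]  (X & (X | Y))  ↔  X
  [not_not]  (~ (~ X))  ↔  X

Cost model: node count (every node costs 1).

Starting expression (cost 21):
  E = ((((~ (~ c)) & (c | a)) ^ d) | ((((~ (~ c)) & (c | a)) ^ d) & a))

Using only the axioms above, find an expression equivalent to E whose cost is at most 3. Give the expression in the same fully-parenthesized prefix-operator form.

1. [absorb_or →] ((((~ (~ c)) & (c | a)) ^ d) | ((((~ (~ c)) & (c | a)) ^ d) & a))  →  (((~ (~ c)) & (c | a)) ^ d)
2. [not_not →] (~ (~ c))  →  c;  E = ((c & (c | a)) ^ d)
3. [absorb_and →] (c & (c | a))  →  c;  cost 3 ≤ 3, done

(c ^ d)   [cost 3]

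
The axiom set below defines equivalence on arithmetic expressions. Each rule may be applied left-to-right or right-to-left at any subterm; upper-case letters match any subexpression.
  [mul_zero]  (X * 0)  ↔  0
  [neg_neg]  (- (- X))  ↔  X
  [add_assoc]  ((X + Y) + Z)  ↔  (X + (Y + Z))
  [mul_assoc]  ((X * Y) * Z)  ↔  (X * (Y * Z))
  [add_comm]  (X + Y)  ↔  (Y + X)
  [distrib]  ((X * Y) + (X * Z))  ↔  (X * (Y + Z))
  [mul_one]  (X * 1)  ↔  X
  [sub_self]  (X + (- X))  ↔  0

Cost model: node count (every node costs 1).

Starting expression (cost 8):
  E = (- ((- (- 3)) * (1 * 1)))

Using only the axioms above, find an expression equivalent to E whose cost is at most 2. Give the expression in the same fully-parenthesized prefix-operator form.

1. [mul_one →] (1 * 1)  →  1;  E = (- ((- (- 3)) * 1))
2. [neg_neg →] (- (- 3))  →  3;  E = (- (3 * 1))
3. [mul_one →] (3 * 1)  →  3;  cost 2 ≤ 2, done

(- 3)   [cost 2]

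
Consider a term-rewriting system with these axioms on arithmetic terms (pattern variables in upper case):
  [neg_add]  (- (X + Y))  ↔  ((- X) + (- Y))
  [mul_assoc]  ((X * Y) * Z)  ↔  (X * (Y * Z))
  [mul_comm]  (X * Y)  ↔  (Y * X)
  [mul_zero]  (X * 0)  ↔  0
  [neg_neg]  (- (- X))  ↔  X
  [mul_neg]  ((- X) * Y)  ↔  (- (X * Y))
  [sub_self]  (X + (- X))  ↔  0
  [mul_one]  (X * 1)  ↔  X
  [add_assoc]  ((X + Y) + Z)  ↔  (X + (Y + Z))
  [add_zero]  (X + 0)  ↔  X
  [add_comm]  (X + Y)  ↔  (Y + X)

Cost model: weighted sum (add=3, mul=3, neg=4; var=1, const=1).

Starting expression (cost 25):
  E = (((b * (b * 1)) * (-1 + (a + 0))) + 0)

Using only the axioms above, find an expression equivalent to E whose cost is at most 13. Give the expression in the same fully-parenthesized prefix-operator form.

1. [add_zero →] (a + 0)  →  a;  E = (((b * (b * 1)) * (-1 + a)) + 0)
2. [mul_one →] (b * 1)  →  b;  E = (((b * b) * (-1 + a)) + 0)
3. [add_zero →] (((b * b) * (-1 + a)) + 0)  →  ((b * b) * (-1 + a));  cost 13 ≤ 13, done

((b * b) * (-1 + a))   [cost 13]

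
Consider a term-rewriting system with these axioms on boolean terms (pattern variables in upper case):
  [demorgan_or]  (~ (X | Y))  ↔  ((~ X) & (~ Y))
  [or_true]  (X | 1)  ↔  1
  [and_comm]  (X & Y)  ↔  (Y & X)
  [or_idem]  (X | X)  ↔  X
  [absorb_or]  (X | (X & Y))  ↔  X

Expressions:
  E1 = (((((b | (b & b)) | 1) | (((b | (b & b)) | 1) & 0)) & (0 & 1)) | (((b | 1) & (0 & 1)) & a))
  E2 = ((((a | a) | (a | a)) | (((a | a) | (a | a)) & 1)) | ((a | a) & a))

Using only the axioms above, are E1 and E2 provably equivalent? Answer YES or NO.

NO

Every axiom is a valid identity, so a rewrite proof would force E1 and E2 to agree under every assignment.
At a=1, b=0: E1 = 0 but E2 = 1; they differ, so no derivation exists.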